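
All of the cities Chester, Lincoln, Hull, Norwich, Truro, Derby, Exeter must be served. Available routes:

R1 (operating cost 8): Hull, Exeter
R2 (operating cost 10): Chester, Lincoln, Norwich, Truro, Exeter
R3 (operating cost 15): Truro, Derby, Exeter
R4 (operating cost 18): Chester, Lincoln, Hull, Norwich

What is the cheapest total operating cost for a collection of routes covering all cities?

33

R3, R4 cover every city at operating cost 15 + 18 = 33.
Any cover uses at least 2 routes; among all covering selections none totals below 33.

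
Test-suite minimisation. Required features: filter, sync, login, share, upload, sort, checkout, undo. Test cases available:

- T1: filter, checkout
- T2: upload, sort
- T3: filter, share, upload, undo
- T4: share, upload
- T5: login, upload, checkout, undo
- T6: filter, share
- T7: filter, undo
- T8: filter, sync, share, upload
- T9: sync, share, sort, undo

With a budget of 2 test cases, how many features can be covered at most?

7

Choosing T5, T8 covers {filter, sync, login, share, upload, checkout, undo} — 7 features.
No choice of 2 test cases does better; here sort is left uncovered.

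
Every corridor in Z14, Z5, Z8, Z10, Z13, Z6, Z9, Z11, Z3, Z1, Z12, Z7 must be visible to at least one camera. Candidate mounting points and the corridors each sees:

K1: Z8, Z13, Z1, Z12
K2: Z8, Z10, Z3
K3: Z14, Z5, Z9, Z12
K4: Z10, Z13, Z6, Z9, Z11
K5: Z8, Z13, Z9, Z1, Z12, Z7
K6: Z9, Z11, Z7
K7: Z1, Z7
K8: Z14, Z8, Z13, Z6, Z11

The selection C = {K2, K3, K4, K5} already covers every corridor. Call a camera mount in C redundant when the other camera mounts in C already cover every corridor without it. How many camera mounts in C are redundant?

0

Drop K2: Z3 uncovered — not redundant.
Drop K3: Z14, Z5 uncovered — not redundant.
Drop K4: Z6, Z11 uncovered — not redundant.
Drop K5: Z1, Z7 uncovered — not redundant.
None of the camera mounts in C is redundant.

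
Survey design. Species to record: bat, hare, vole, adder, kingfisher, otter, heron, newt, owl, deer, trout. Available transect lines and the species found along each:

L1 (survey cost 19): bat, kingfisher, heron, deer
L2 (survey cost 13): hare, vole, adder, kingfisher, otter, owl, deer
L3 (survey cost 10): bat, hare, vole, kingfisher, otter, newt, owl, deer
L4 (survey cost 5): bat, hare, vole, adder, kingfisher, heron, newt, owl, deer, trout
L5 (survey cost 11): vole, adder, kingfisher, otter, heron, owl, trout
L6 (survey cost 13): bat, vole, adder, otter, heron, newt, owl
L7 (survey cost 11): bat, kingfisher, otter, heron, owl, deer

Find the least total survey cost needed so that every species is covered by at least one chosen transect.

15

L3, L4 cover every species at survey cost 10 + 5 = 15.
Any cover uses at least 2 transects; among all covering selections none totals below 15.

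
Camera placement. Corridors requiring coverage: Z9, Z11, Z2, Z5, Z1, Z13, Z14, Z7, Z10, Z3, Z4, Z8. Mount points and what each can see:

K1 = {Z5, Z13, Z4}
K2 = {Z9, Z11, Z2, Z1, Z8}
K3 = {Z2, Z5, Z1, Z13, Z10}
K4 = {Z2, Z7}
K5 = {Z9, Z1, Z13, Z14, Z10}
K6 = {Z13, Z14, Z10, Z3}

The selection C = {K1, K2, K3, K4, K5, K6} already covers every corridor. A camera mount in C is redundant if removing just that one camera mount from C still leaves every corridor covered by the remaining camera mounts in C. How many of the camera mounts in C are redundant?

2

Drop K1: Z4 uncovered — not redundant.
Drop K2: Z11, Z8 uncovered — not redundant.
Drop K3: the rest still cover every corridor — redundant.
Drop K4: Z7 uncovered — not redundant.
Drop K5: the rest still cover every corridor — redundant.
Drop K6: Z3 uncovered — not redundant.
2 redundant: K3, K5.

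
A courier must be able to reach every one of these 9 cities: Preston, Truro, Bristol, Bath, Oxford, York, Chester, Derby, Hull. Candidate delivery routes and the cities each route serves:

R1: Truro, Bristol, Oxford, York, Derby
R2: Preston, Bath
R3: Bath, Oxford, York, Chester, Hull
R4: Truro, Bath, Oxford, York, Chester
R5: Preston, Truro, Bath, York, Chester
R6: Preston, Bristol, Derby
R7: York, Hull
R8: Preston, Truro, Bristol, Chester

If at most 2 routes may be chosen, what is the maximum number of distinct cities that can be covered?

Choosing R1, R3 covers {Truro, Bristol, Bath, Oxford, York, Chester, Derby, Hull} — 8 cities.
No choice of 2 routes does better; here Preston is left uncovered.

8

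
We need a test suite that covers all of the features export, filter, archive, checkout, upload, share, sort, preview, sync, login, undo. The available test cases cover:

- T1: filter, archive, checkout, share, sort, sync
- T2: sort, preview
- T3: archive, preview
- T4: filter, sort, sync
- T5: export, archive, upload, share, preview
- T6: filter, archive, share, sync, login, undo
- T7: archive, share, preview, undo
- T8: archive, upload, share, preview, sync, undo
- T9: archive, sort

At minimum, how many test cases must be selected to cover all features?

T1, T5, T6 together cover {export, filter, archive, checkout, upload, share, sort, preview, sync, login, undo} — every feature.
No 2 of the 9 test cases cover everything (all 36 pairs fall short), so 3 is minimum.

3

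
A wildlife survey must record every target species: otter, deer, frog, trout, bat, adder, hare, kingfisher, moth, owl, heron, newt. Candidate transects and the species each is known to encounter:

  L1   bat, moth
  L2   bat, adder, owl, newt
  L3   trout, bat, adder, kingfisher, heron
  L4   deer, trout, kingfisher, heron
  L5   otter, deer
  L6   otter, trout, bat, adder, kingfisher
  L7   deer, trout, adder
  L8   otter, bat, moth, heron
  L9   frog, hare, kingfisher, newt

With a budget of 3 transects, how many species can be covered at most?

11

Choosing L7, L8, L9 covers {otter, deer, frog, trout, bat, adder, hare, kingfisher, moth, heron, newt} — 11 species.
No choice of 3 transects does better; here owl is left uncovered.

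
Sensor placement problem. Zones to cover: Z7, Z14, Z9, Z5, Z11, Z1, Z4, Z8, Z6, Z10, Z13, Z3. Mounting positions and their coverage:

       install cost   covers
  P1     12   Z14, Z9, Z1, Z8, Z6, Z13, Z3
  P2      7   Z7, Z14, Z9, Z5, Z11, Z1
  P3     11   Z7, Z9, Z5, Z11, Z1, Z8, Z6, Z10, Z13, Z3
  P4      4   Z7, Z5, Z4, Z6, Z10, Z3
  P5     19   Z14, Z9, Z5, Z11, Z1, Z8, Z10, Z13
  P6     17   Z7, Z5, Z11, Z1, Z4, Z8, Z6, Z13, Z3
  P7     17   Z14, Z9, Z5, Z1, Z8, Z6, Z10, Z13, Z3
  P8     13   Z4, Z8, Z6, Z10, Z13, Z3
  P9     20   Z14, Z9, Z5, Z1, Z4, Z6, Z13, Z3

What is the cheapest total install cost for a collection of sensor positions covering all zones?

20

P2, P8 cover every zone at install cost 7 + 13 = 20.
Any cover uses at least 2 sensor positions; among all covering selections none totals below 20.
Greedy by coverage-per-install cost would pick P4, P2, P3 for 22 — worse than the optimum 20.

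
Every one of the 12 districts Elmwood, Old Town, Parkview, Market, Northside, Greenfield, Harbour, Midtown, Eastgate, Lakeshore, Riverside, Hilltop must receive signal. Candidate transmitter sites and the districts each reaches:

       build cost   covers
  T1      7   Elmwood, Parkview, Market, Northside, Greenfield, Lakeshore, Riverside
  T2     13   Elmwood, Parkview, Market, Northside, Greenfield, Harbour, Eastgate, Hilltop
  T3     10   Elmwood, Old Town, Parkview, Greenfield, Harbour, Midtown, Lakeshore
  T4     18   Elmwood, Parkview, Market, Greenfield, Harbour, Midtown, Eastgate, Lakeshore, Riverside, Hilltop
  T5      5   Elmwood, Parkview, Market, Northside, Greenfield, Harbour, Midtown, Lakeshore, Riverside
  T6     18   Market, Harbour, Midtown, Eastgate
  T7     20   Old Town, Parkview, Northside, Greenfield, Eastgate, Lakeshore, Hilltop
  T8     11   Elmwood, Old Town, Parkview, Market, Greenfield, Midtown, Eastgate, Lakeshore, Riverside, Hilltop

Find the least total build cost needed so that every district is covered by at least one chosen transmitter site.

T5, T8 cover every district at build cost 5 + 11 = 16.
Any cover uses at least 2 transmitter sites; among all covering selections none totals below 16.

16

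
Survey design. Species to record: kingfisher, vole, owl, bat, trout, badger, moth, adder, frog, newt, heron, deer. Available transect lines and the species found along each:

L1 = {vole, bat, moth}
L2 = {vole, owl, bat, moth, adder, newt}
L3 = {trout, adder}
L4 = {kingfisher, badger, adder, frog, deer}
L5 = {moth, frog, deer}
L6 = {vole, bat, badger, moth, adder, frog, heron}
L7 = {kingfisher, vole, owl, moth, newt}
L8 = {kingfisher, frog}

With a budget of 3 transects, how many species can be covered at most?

11

Choosing L2, L3, L4 covers {kingfisher, vole, owl, bat, trout, badger, moth, adder, frog, newt, deer} — 11 species.
No choice of 3 transects does better; here heron is left uncovered.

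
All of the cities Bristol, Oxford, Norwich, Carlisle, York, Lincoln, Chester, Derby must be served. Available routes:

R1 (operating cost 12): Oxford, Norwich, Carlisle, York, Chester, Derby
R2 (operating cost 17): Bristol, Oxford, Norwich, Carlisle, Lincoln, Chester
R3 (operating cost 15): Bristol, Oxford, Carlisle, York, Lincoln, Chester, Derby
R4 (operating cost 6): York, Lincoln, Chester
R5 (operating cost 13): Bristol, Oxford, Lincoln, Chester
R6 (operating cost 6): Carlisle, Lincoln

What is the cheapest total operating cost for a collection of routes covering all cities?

25

R1, R5 cover every city at operating cost 12 + 13 = 25.
Any cover uses at least 2 routes; among all covering selections none totals below 25.
Greedy by coverage-per-operating cost would pick R1, R4, R5 for 31 — worse than the optimum 25.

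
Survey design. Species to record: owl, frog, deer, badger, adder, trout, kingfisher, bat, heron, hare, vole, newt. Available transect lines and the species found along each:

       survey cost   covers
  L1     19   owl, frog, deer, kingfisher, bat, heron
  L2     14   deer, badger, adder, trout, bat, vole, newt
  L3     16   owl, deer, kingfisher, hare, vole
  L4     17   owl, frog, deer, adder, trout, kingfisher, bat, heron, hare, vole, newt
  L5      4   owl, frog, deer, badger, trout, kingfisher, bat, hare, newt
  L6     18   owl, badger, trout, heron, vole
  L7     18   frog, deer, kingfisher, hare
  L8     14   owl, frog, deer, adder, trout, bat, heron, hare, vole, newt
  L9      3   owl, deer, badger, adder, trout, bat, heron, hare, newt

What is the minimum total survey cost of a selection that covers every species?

L5, L8 cover every species at survey cost 4 + 14 = 18.
Any cover uses at least 2 transects; among all covering selections none totals below 18.

18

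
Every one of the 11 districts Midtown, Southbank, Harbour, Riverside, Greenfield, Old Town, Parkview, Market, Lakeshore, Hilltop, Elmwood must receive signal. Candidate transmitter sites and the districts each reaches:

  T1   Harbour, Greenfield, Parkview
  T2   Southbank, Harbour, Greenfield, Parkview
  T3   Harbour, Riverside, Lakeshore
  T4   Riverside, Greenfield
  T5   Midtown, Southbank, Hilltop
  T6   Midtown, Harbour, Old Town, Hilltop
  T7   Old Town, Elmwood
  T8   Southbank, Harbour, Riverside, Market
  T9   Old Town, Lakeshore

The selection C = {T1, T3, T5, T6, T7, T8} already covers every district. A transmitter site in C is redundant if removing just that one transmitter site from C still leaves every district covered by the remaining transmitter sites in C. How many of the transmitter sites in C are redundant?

2

Drop T1: Greenfield, Parkview uncovered — not redundant.
Drop T3: Lakeshore uncovered — not redundant.
Drop T5: the rest still cover every district — redundant.
Drop T6: the rest still cover every district — redundant.
Drop T7: Elmwood uncovered — not redundant.
Drop T8: Market uncovered — not redundant.
2 redundant: T5, T6.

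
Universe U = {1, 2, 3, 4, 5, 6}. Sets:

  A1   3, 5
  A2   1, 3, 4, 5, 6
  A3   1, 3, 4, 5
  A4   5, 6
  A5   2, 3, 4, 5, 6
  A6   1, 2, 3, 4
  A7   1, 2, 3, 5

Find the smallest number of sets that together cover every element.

2

A2, A5 together cover {1, 2, 3, 4, 5, 6} — every element.
No single set contains all 6 elements, so 2 is optimal.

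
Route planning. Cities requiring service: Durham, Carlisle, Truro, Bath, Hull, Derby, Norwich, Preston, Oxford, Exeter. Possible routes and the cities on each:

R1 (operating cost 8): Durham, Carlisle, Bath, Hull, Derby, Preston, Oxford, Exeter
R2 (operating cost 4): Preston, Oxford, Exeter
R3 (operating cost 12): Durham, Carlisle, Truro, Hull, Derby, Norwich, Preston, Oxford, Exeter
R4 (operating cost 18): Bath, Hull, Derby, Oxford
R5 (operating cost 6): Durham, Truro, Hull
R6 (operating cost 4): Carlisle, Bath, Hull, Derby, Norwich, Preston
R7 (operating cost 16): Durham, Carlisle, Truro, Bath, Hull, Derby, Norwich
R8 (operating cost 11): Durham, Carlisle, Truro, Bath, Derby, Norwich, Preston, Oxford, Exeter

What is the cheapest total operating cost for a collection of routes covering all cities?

R2, R5, R6 cover every city at operating cost 4 + 6 + 4 = 14.
Any cover uses at least 2 routes; among all covering selections none totals below 14.

14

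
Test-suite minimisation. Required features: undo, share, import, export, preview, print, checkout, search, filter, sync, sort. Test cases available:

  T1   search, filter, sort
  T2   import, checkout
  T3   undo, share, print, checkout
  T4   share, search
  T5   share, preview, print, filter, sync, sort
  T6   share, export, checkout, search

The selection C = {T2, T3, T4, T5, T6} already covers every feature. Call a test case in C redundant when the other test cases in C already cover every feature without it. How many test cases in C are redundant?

1

Drop T2: import uncovered — not redundant.
Drop T3: undo uncovered — not redundant.
Drop T4: the rest still cover every feature — redundant.
Drop T5: preview, filter, sync, sort uncovered — not redundant.
Drop T6: export uncovered — not redundant.
1 redundant: T4.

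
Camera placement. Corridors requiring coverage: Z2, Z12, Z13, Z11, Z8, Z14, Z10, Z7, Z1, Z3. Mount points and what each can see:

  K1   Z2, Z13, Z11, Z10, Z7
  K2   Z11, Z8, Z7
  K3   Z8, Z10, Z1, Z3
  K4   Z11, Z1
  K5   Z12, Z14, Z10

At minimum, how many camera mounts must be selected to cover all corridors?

3

K1, K3, K5 together cover {Z2, Z12, Z13, Z11, Z8, Z14, Z10, Z7, Z1, Z3} — every corridor.
No 2 of the 5 camera mounts cover everything (all 10 pairs fall short), so 3 is minimum.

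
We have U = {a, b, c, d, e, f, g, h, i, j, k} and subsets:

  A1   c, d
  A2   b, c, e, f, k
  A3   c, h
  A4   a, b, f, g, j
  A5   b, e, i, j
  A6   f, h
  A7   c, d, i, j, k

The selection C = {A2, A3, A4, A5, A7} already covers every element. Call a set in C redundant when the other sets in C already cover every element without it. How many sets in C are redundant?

2

Drop A2: the rest still cover every element — redundant.
Drop A3: h uncovered — not redundant.
Drop A4: a, g uncovered — not redundant.
Drop A5: the rest still cover every element — redundant.
Drop A7: d uncovered — not redundant.
2 redundant: A2, A5.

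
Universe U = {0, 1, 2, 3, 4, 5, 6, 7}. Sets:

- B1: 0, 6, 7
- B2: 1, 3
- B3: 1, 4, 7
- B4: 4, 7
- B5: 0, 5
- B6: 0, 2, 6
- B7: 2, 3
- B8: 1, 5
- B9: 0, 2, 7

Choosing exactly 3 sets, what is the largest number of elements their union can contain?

Choosing B1, B3, B7 covers {0, 1, 2, 3, 4, 6, 7} — 7 elements.
No choice of 3 sets does better; here 5 is left uncovered.

7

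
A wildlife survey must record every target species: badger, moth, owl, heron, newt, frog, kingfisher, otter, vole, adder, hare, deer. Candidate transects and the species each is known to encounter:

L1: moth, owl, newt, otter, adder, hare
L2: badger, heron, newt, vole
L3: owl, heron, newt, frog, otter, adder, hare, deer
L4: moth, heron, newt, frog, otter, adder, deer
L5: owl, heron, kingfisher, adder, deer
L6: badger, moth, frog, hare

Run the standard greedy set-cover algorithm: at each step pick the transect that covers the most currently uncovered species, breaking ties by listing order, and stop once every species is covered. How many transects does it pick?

Pick 1: L3 covers 8 new species (owl, heron, newt, frog, otter, adder, hare, deer).
Pick 2: L2 covers 2 new species (badger, vole).
Pick 3: L1 covers 1 new species (moth).
Pick 4: L5 covers 1 new species (kingfisher).
Greedy uses 4 transects.

4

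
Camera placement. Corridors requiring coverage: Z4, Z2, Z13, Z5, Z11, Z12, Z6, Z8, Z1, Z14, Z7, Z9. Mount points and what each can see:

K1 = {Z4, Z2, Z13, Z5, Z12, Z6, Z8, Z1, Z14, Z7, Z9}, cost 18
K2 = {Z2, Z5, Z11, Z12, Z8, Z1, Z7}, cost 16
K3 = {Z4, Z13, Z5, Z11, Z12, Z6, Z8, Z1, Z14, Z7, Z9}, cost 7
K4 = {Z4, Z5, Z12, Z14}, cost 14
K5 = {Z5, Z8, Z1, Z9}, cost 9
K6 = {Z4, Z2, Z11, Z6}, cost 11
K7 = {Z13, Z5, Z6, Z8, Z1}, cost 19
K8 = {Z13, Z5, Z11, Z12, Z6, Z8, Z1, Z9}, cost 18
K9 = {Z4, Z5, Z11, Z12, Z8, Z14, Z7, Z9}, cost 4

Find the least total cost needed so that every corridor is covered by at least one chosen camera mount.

18

K3, K6 cover every corridor at cost 7 + 11 = 18.
Any cover uses at least 2 camera mounts; among all covering selections none totals below 18.
Greedy by coverage-per-cost would pick K9, K3, K6 for 22 — worse than the optimum 18.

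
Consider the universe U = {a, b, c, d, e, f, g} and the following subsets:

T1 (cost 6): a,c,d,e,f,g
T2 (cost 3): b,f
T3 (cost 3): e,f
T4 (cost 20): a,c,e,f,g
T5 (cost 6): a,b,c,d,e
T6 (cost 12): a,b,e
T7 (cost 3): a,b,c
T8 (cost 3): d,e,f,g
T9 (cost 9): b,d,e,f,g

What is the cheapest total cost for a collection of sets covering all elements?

6

T7, T8 cover every element at cost 3 + 3 = 6.
Any cover uses at least 2 sets; among all covering selections none totals below 6.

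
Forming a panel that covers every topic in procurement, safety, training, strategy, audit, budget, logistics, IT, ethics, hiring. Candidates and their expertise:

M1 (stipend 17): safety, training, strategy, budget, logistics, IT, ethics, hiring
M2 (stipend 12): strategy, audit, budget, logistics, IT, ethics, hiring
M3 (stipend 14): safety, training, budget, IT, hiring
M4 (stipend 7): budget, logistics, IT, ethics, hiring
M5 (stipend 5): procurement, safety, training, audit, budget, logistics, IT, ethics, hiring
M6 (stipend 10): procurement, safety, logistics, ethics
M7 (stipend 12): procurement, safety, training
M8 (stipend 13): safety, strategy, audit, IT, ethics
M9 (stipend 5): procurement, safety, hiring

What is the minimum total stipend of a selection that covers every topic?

17

M2, M5 cover every topic at stipend 12 + 5 = 17.
Any cover uses at least 2 members; among all covering selections none totals below 17.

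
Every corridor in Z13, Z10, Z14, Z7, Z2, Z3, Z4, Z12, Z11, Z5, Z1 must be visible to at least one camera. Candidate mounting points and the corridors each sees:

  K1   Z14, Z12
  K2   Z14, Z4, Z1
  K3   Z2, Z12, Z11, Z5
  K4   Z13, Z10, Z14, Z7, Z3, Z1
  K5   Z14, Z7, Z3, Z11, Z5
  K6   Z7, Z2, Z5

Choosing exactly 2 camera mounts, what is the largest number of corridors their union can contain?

Choosing K3, K4 covers {Z13, Z10, Z14, Z7, Z2, Z3, Z12, Z11, Z5, Z1} — 10 corridors.
No choice of 2 camera mounts does better; here Z4 is left uncovered.

10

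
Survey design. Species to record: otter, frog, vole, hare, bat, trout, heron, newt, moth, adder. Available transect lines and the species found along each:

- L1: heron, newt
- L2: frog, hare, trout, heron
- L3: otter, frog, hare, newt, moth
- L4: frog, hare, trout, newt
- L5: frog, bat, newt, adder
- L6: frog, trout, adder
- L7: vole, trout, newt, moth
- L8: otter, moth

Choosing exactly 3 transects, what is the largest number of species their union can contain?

9

Choosing L2, L3, L5 covers {otter, frog, hare, bat, trout, heron, newt, moth, adder} — 9 species.
No choice of 3 transects does better; here vole is left uncovered.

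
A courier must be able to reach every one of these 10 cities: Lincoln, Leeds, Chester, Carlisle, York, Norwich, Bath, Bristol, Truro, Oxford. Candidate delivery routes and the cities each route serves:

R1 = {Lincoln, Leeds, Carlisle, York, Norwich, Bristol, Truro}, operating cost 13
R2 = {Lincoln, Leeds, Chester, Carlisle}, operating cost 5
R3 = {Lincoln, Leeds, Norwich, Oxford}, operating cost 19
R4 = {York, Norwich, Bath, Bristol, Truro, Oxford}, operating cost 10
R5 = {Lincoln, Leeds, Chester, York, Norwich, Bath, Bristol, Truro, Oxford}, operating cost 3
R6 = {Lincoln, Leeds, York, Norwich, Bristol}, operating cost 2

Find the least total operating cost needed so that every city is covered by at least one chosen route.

8

R2, R5 cover every city at operating cost 5 + 3 = 8.
Any cover uses at least 2 routes; among all covering selections none totals below 8.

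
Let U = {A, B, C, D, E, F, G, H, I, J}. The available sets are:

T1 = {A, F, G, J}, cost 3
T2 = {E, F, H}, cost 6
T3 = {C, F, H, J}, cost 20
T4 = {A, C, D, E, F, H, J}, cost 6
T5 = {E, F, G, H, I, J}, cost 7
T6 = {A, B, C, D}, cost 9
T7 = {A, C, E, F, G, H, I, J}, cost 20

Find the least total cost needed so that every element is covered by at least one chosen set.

16

T5, T6 cover every element at cost 7 + 9 = 16.
Any cover uses at least 2 sets; among all covering selections none totals below 16.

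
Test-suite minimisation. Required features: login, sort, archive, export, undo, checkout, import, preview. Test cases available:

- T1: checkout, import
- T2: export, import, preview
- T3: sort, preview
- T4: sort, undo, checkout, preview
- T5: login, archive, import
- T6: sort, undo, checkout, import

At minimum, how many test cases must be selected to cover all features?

T2, T4, T5 together cover {login, sort, archive, export, undo, checkout, import, preview} — every feature.
No 2 of the 6 test cases cover everything (all 15 pairs fall short), so 3 is minimum.

3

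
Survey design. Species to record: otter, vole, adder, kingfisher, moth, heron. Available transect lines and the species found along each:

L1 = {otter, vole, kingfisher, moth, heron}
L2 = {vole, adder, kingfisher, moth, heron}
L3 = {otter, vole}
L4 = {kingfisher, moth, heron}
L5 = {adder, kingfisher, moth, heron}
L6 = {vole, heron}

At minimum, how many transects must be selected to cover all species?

L1, L2 together cover {otter, vole, adder, kingfisher, moth, heron} — every species.
No single transect contains all 6 species, so 2 is optimal.

2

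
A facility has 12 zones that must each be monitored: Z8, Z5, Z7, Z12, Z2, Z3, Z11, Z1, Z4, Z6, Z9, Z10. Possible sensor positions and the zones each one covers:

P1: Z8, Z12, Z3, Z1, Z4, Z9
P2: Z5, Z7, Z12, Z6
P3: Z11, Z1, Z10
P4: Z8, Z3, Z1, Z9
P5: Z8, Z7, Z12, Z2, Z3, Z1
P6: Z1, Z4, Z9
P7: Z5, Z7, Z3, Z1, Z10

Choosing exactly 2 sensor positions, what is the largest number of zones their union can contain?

Choosing P1, P2 covers {Z8, Z5, Z7, Z12, Z3, Z1, Z4, Z6, Z9} — 9 zones.
No choice of 2 sensor positions does better; here Z2, Z11, Z10 are left uncovered.

9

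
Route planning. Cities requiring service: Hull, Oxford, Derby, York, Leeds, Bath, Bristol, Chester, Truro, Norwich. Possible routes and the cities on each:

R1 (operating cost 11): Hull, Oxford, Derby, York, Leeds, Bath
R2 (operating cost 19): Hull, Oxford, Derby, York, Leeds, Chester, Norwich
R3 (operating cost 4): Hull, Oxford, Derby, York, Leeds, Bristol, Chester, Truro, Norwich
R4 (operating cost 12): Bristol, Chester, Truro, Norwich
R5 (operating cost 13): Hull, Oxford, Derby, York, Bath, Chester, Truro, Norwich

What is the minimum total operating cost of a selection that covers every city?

15

R1, R3 cover every city at operating cost 11 + 4 = 15.
Any cover uses at least 2 routes; among all covering selections none totals below 15.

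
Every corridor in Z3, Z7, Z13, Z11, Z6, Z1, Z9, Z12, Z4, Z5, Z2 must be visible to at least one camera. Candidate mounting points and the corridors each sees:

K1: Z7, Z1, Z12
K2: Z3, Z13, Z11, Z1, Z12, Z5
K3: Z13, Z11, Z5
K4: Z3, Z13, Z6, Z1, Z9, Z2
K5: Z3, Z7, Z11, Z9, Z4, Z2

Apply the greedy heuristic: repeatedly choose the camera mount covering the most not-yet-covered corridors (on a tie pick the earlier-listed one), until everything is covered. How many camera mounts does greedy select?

3

Pick 1: K2 covers 6 new corridors (Z3, Z13, Z11, Z1, Z12, Z5).
Pick 2: K5 covers 4 new corridors (Z7, Z9, Z4, Z2).
Pick 3: K4 covers 1 new corridors (Z6).
Greedy uses 3 camera mounts.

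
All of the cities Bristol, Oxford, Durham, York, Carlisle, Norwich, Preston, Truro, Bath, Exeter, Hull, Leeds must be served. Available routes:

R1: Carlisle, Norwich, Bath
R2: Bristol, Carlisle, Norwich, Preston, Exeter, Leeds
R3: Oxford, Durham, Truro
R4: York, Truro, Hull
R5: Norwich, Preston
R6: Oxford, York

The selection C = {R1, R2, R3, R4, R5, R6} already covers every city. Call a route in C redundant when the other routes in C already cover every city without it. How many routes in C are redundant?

2

Drop R1: Bath uncovered — not redundant.
Drop R2: Bristol, Exeter, Leeds uncovered — not redundant.
Drop R3: Durham uncovered — not redundant.
Drop R4: Hull uncovered — not redundant.
Drop R5: the rest still cover every city — redundant.
Drop R6: the rest still cover every city — redundant.
2 redundant: R5, R6.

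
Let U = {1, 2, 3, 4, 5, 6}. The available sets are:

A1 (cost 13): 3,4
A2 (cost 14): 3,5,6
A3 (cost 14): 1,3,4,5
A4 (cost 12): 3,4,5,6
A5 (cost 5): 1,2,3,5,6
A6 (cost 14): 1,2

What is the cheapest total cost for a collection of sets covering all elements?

17

A4, A5 cover every element at cost 12 + 5 = 17.
Any cover uses at least 2 sets; among all covering selections none totals below 17.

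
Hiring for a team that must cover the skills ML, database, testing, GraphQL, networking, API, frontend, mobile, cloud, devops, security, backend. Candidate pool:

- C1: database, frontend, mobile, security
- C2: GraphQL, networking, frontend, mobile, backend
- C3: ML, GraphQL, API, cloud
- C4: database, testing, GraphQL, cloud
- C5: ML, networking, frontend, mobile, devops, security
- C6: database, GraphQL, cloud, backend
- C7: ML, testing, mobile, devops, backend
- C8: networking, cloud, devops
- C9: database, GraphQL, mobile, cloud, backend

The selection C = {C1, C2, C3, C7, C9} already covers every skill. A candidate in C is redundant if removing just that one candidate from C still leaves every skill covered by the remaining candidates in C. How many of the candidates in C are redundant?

Drop C1: security uncovered — not redundant.
Drop C2: networking uncovered — not redundant.
Drop C3: API uncovered — not redundant.
Drop C7: testing, devops uncovered — not redundant.
Drop C9: the rest still cover every skill — redundant.
1 redundant: C9.

1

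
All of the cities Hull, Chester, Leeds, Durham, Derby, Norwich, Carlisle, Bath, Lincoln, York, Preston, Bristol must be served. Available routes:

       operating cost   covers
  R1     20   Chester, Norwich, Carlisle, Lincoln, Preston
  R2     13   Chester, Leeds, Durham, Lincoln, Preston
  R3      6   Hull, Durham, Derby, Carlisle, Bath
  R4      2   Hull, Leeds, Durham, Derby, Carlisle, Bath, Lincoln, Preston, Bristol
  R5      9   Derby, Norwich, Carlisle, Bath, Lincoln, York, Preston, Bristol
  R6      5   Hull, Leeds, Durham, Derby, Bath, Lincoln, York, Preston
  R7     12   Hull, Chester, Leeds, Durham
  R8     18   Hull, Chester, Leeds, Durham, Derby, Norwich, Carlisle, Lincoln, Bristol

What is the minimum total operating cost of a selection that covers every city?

R5, R7 cover every city at operating cost 9 + 12 = 21.
Any cover uses at least 2 routes; among all covering selections none totals below 21.
Greedy by coverage-per-operating cost would pick R4, R5, R7 for 23 — worse than the optimum 21.

21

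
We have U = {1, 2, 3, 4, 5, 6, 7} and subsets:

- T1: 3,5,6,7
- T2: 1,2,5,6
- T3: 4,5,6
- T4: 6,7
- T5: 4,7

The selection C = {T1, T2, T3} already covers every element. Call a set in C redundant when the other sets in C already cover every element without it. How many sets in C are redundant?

0

Drop T1: 3, 7 uncovered — not redundant.
Drop T2: 1, 2 uncovered — not redundant.
Drop T3: 4 uncovered — not redundant.
None of the sets in C is redundant.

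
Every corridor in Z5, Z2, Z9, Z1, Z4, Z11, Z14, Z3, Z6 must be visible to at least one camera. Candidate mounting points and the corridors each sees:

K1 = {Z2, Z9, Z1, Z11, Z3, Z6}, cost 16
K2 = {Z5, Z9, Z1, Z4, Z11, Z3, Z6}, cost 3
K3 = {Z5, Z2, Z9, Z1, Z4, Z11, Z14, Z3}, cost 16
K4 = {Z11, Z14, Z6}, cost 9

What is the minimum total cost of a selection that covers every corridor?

K2, K3 cover every corridor at cost 3 + 16 = 19.
Any cover uses at least 2 camera mounts; among all covering selections none totals below 19.

19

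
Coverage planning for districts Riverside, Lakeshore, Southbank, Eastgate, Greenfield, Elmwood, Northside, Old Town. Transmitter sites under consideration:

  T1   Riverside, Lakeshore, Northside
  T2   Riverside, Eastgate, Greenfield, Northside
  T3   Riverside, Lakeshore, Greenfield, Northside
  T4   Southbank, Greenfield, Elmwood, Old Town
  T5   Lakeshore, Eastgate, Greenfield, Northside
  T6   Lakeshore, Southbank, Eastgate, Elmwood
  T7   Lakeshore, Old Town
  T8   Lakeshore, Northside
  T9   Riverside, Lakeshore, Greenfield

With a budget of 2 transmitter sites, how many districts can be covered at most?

7

Choosing T1, T4 covers {Riverside, Lakeshore, Southbank, Greenfield, Elmwood, Northside, Old Town} — 7 districts.
No choice of 2 transmitter sites does better; here Eastgate is left uncovered.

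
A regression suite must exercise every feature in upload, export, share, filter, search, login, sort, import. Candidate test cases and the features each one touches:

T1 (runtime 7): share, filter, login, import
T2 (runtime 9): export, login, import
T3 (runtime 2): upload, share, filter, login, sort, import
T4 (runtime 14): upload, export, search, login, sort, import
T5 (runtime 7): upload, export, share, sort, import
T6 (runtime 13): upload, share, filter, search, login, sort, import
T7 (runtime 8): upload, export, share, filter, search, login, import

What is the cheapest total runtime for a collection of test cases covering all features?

T3, T7 cover every feature at runtime 2 + 8 = 10.
Any cover uses at least 2 test cases; among all covering selections none totals below 10.

10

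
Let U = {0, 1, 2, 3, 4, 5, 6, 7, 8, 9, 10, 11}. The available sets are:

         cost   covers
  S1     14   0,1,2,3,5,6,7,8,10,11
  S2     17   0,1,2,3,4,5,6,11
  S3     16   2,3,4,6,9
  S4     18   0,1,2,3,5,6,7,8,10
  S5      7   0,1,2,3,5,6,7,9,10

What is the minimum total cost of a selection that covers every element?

30

S1, S3 cover every element at cost 14 + 16 = 30.
Any cover uses at least 2 sets; among all covering selections none totals below 30.
Greedy by coverage-per-cost would pick S5, S1, S3 for 37 — worse than the optimum 30.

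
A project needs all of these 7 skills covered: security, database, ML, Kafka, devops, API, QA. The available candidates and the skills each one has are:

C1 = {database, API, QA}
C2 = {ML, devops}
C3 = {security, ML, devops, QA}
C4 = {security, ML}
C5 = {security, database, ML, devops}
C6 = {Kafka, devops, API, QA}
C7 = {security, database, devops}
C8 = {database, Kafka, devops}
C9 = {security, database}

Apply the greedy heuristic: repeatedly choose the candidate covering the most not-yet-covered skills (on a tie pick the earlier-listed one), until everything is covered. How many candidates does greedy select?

3

Pick 1: C3 covers 4 new skills (security, ML, devops, QA).
Pick 2: C1 covers 2 new skills (database, API).
Pick 3: C6 covers 1 new skills (Kafka).
Greedy uses 3 candidates. (The true minimum is 2.)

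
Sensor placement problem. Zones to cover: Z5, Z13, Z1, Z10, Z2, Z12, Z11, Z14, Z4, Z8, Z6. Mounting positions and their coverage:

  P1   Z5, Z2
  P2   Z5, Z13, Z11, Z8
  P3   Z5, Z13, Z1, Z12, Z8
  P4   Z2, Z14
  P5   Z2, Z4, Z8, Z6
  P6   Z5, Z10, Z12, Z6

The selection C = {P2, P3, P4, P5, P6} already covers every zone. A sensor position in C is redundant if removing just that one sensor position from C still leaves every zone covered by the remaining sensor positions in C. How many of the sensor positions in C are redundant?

0

Drop P2: Z11 uncovered — not redundant.
Drop P3: Z1 uncovered — not redundant.
Drop P4: Z14 uncovered — not redundant.
Drop P5: Z4 uncovered — not redundant.
Drop P6: Z10 uncovered — not redundant.
None of the sensor positions in C is redundant.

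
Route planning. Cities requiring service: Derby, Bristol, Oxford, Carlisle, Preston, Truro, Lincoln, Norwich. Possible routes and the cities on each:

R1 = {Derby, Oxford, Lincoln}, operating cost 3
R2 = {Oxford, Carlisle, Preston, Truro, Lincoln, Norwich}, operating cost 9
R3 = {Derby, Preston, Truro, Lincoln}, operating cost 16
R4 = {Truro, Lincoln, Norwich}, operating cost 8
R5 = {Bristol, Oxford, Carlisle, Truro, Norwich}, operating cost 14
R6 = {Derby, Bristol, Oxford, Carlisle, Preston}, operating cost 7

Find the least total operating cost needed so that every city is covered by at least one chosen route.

15

R4, R6 cover every city at operating cost 8 + 7 = 15.
Any cover uses at least 2 routes; among all covering selections none totals below 15.
Greedy by coverage-per-operating cost would pick R1, R2, R6 for 19 — worse than the optimum 15.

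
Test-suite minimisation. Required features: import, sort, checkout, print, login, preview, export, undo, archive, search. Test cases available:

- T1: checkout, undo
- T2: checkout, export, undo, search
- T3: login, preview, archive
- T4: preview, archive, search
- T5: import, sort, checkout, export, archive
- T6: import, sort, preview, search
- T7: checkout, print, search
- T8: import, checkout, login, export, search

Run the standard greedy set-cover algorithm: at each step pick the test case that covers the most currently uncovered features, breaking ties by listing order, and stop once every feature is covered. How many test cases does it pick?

4

Pick 1: T5 covers 5 new features (import, sort, checkout, export, archive).
Pick 2: T2 covers 2 new features (undo, search).
Pick 3: T3 covers 2 new features (login, preview).
Pick 4: T7 covers 1 new features (print).
Greedy uses 4 test cases.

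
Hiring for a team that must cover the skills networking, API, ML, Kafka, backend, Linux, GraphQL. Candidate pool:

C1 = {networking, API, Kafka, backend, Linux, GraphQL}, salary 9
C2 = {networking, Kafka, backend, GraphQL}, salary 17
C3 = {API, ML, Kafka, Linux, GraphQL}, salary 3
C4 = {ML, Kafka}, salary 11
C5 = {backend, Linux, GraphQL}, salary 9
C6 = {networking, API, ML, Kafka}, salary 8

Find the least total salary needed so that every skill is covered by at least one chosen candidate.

C1, C3 cover every skill at salary 9 + 3 = 12.
Any cover uses at least 2 candidates; among all covering selections none totals below 12.

12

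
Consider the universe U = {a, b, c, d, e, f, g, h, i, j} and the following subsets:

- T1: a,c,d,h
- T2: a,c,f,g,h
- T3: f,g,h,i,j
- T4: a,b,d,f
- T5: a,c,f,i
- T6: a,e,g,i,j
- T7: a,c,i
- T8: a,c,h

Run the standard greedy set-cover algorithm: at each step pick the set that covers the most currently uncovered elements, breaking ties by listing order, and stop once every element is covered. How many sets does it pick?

3

Pick 1: T2 covers 5 new elements (a, c, f, g, h).
Pick 2: T6 covers 3 new elements (e, i, j).
Pick 3: T4 covers 2 new elements (b, d).
Greedy uses 3 sets.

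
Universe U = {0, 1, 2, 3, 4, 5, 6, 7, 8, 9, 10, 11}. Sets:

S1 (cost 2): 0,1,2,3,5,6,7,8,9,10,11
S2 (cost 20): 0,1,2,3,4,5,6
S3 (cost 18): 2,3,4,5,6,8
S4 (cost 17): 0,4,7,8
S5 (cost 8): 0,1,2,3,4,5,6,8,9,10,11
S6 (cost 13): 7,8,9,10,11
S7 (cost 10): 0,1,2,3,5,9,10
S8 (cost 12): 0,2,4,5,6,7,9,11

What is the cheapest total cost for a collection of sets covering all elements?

10

S1, S5 cover every element at cost 2 + 8 = 10.
Any cover uses at least 2 sets; among all covering selections none totals below 10.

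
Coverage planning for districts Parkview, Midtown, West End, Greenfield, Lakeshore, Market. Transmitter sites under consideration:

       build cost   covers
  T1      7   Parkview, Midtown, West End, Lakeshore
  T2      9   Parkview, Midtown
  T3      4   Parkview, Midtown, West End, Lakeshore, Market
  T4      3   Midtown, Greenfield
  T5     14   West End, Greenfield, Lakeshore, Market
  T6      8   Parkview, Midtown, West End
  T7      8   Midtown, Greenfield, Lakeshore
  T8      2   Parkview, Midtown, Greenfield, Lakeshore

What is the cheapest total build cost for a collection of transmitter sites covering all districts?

6

T3, T8 cover every district at build cost 4 + 2 = 6.
Any cover uses at least 2 transmitter sites; among all covering selections none totals below 6.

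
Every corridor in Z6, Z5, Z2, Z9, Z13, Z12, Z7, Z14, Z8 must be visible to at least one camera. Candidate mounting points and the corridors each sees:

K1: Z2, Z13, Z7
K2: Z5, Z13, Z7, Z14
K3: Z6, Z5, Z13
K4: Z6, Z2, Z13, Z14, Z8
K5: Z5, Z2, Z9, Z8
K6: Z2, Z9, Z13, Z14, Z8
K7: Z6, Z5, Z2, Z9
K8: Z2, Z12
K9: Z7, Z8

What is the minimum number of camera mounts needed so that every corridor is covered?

K1, K3, K6, K8 together cover {Z6, Z5, Z2, Z9, Z13, Z12, Z7, Z14, Z8} — every corridor.
No 3 of the 9 camera mounts cover everything (all 84 triples fall short), so 4 is minimum.

4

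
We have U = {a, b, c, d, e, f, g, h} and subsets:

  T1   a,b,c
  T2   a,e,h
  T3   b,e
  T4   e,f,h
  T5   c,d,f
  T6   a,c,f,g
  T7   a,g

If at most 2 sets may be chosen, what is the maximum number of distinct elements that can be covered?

Choosing T1, T4 covers {a, b, c, e, f, h} — 6 elements.
No choice of 2 sets does better; here d, g are left uncovered.

6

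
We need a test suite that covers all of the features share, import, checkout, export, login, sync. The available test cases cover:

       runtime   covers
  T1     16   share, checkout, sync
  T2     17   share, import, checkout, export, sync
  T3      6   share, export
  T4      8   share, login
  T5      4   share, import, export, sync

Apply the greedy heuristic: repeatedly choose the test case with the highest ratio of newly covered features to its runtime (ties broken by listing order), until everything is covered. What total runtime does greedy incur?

28

Pick 1: T5 adds 4 new (share, import, export, sync) at runtime 4 (ratio 4/4).
Pick 2: T4 adds 1 new (login) at runtime 8 (ratio 1/8).
Pick 3: T1 adds 1 new (checkout) at runtime 16 (ratio 1/16).
Greedy total runtime: 4 + 8 + 16 = 28. (The true optimum is 25, so greedy overshoots here.)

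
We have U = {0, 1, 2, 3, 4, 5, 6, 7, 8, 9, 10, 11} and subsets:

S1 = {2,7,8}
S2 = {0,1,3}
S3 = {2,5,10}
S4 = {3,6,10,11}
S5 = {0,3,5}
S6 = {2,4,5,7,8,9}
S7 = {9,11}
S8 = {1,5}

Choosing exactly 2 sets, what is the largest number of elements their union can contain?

Choosing S4, S6 covers {2, 3, 4, 5, 6, 7, 8, 9, 10, 11} — 10 elements.
No choice of 2 sets does better; here 0, 1 are left uncovered.

10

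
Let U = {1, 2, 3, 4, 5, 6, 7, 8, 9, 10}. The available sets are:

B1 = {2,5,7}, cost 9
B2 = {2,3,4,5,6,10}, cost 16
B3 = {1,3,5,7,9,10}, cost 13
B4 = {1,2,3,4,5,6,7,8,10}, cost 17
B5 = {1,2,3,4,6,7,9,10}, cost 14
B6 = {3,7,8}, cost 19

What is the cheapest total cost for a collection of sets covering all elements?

30

B3, B4 cover every element at cost 13 + 17 = 30.
Any cover uses at least 2 sets; among all covering selections none totals below 30.
Greedy by coverage-per-cost would pick B5, B4 for 31 — worse than the optimum 30.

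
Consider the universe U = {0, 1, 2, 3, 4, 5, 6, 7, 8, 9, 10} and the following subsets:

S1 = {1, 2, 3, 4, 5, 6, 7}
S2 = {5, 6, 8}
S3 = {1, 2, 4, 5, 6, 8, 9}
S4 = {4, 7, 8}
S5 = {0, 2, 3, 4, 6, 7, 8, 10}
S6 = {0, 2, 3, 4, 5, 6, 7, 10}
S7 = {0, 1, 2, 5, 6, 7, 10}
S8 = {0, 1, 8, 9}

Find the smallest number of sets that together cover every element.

2

S3, S5 together cover {0, 1, 2, 3, 4, 5, 6, 7, 8, 9, 10} — every element.
No single set contains all 11 elements, so 2 is optimal.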